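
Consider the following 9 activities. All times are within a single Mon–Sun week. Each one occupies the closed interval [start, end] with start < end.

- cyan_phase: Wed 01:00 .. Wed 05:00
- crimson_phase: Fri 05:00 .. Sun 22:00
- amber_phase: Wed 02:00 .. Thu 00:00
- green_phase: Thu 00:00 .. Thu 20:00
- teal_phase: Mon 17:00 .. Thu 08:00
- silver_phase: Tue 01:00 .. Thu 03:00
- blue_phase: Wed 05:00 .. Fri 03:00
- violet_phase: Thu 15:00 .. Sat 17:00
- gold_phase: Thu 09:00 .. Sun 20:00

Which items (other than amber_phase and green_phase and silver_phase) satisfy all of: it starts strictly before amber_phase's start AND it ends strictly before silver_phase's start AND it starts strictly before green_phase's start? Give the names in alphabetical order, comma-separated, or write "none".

Conditions: its start is strictly before amber_phase's start (X.start < Wed 02:00) AND its end is strictly before silver_phase's start (X.end < Tue 01:00) AND its start is strictly before green_phase's start (X.start < Thu 00:00).
blue_phase: start Wed 05:00 < Wed 02:00? ✗; end Fri 03:00 < Tue 01:00? ✗; start Wed 05:00 < Thu 00:00? ✓ → no.
crimson_phase: start Fri 05:00 < Wed 02:00? ✗; end Sun 22:00 < Tue 01:00? ✗; start Fri 05:00 < Thu 00:00? ✗ → no.
cyan_phase: start Wed 01:00 < Wed 02:00? ✓; end Wed 05:00 < Tue 01:00? ✗; start Wed 01:00 < Thu 00:00? ✓ → no.
gold_phase: start Thu 09:00 < Wed 02:00? ✗; end Sun 20:00 < Tue 01:00? ✗; start Thu 09:00 < Thu 00:00? ✗ → no.
teal_phase: start Mon 17:00 < Wed 02:00? ✓; end Thu 08:00 < Tue 01:00? ✗; start Mon 17:00 < Thu 00:00? ✓ → no.
violet_phase: start Thu 15:00 < Wed 02:00? ✗; end Sat 17:00 < Tue 01:00? ✗; start Thu 15:00 < Thu 00:00? ✗ → no.
Result: none.

none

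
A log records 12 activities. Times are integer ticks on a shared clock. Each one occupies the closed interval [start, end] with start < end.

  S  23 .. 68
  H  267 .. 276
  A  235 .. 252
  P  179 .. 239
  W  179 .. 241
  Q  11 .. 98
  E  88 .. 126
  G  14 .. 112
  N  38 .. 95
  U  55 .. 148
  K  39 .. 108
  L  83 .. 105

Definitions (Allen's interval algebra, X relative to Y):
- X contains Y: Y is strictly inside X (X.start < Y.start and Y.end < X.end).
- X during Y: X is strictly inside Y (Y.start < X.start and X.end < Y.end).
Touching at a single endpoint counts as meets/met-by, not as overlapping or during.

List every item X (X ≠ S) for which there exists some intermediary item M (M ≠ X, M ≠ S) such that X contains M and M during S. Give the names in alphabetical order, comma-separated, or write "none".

Target S = [23, 68].
Intermediaries M with M during S: none.
Union: none.

none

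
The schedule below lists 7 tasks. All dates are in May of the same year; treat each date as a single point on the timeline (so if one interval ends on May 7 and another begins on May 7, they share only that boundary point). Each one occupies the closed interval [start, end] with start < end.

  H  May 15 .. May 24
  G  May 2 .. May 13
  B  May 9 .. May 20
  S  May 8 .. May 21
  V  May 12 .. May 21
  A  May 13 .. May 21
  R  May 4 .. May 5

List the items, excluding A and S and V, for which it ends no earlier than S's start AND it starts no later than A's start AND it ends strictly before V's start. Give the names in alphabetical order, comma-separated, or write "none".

Conditions: its end is no earlier than S's start (X.end >= May 8) AND its start is no later than A's start (X.start <= May 13) AND its end is strictly before V's start (X.end < May 12).
B: end May 20 >= May 8? ✓; start May 9 <= May 13? ✓; end May 20 < May 12? ✗ → no.
G: end May 13 >= May 8? ✓; start May 2 <= May 13? ✓; end May 13 < May 12? ✗ → no.
H: end May 24 >= May 8? ✓; start May 15 <= May 13? ✗; end May 24 < May 12? ✗ → no.
R: end May 5 >= May 8? ✗; start May 4 <= May 13? ✓; end May 5 < May 12? ✓ → no.
Result: none.

none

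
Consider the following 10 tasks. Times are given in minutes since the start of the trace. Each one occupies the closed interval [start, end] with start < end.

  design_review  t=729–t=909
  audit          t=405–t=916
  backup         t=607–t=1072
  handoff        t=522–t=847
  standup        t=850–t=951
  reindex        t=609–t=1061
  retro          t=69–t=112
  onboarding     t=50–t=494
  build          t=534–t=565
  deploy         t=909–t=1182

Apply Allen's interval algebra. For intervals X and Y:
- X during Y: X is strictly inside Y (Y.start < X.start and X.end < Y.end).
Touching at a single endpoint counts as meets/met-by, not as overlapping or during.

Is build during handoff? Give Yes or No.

build = [t=534, t=565], handoff = [t=522, t=847].
Actual relation of build to handoff: during.
Asked whether 'during' holds → Yes.

Yes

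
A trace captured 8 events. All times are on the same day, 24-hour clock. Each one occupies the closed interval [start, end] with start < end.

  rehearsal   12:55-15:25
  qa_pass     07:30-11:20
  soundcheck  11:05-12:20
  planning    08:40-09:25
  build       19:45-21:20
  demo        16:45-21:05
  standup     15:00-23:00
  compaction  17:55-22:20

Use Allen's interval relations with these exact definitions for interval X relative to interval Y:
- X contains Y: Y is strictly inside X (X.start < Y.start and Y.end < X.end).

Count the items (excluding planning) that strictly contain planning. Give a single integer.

Target planning = [08:40, 09:25].
build [19:45, 21:20] → after → no.
compaction [17:55, 22:20] → after → no.
demo [16:45, 21:05] → after → no.
qa_pass [07:30, 11:20] → contains → counts.
rehearsal [12:55, 15:25] → after → no.
soundcheck [11:05, 12:20] → after → no.
standup [15:00, 23:00] → after → no.
Total: 1.

1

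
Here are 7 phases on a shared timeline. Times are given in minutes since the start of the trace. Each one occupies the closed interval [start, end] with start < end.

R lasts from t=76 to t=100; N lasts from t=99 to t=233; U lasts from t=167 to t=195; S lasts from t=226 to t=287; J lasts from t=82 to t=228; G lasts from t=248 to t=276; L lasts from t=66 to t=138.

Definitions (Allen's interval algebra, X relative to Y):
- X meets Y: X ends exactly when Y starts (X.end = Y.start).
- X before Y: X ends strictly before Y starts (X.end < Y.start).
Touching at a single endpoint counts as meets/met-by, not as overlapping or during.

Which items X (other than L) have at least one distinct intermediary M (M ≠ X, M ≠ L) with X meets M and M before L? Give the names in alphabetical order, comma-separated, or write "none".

none

Target L = [t=66, t=138].
Intermediaries M with M before L: none.
Union: none.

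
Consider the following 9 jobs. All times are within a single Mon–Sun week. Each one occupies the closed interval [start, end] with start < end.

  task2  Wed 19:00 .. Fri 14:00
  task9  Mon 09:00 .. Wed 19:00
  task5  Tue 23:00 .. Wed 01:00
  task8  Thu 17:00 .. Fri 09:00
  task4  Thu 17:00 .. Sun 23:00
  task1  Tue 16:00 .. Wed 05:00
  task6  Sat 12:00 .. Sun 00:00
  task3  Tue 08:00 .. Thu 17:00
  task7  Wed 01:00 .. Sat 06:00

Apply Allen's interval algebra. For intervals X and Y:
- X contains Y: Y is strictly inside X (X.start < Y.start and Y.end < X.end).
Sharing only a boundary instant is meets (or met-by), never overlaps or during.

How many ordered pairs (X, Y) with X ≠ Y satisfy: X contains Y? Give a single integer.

Checking all 72 ordered pairs for relation 'contains'; matching pairs in alphabetical order:
(task1, task5): task1 contains task5 ✓
(task2, task8): task2 contains task8 ✓
(task3, task1): task3 contains task1 ✓
(task3, task5): task3 contains task5 ✓
(task4, task6): task4 contains task6 ✓
(task7, task2): task7 contains task2 ✓
(task7, task8): task7 contains task8 ✓
(task9, task1): task9 contains task1 ✓
(task9, task5): task9 contains task5 ✓
Count: 9.

9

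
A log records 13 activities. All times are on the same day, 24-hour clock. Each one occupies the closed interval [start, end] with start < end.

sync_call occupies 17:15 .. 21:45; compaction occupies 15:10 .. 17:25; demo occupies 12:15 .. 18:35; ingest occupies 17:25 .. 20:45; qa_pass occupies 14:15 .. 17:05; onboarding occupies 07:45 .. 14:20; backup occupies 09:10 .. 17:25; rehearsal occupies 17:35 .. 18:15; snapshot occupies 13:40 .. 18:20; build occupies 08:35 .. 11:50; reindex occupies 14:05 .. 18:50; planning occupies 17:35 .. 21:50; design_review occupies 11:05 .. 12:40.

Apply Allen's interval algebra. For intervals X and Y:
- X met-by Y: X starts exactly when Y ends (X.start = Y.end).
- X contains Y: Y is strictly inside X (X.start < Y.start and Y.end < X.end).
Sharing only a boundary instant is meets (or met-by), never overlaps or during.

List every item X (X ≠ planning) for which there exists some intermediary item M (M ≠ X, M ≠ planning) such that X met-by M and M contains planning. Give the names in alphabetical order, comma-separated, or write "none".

none

Target planning = [17:35, 21:50].
Intermediaries M with M contains planning: none.
Union: none.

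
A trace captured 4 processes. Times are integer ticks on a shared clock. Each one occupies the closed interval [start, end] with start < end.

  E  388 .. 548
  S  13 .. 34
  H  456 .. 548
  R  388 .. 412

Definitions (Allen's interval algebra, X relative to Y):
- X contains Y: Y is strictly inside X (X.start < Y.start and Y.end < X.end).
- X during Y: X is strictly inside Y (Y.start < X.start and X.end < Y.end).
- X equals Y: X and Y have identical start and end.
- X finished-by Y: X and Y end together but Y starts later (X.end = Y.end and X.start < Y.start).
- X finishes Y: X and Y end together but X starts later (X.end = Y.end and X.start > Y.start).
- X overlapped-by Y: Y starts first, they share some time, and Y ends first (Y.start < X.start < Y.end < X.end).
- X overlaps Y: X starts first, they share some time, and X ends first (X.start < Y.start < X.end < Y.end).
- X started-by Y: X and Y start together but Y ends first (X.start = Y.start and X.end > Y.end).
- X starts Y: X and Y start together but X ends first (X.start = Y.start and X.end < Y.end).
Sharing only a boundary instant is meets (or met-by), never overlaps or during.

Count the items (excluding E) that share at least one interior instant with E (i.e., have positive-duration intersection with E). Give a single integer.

2

Target E = [388, 548].
H [456, 548] → finishes → counts.
R [388, 412] → starts → counts.
S [13, 34] → before → no.
Total: 2.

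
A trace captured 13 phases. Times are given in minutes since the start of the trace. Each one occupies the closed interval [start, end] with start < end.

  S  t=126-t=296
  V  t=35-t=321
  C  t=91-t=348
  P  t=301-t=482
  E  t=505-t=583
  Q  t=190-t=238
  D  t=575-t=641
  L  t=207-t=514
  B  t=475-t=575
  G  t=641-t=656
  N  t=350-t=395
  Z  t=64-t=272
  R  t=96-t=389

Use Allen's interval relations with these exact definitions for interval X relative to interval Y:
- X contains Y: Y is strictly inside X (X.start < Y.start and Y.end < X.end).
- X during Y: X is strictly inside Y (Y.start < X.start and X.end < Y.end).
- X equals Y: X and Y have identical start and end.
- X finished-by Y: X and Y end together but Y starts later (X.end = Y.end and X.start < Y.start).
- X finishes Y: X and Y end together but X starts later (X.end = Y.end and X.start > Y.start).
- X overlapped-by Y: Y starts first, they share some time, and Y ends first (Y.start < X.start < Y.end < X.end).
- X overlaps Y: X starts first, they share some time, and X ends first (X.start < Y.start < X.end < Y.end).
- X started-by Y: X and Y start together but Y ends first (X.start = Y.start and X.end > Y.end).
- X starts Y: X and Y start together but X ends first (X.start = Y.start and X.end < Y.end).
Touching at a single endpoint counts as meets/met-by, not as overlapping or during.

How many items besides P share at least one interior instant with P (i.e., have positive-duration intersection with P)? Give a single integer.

Target P = [t=301, t=482].
B [t=475, t=575] → overlapped-by → counts.
C [t=91, t=348] → overlaps → counts.
D [t=575, t=641] → after → no.
E [t=505, t=583] → after → no.
G [t=641, t=656] → after → no.
L [t=207, t=514] → contains → counts.
N [t=350, t=395] → during → counts.
Q [t=190, t=238] → before → no.
R [t=96, t=389] → overlaps → counts.
S [t=126, t=296] → before → no.
V [t=35, t=321] → overlaps → counts.
Z [t=64, t=272] → before → no.
Total: 6.

6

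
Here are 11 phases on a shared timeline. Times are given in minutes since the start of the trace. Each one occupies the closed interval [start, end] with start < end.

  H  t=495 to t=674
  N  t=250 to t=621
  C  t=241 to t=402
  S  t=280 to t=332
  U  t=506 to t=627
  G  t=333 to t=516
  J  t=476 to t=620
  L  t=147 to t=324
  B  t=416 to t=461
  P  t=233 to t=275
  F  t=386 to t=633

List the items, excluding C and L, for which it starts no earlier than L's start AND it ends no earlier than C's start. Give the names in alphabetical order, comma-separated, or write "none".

Conditions: its start is no earlier than L's start (X.start >= t=147) AND its end is no earlier than C's start (X.end >= t=241).
B: start t=416 >= t=147? ✓; end t=461 >= t=241? ✓ → yes.
F: start t=386 >= t=147? ✓; end t=633 >= t=241? ✓ → yes.
G: start t=333 >= t=147? ✓; end t=516 >= t=241? ✓ → yes.
H: start t=495 >= t=147? ✓; end t=674 >= t=241? ✓ → yes.
J: start t=476 >= t=147? ✓; end t=620 >= t=241? ✓ → yes.
N: start t=250 >= t=147? ✓; end t=621 >= t=241? ✓ → yes.
P: start t=233 >= t=147? ✓; end t=275 >= t=241? ✓ → yes.
S: start t=280 >= t=147? ✓; end t=332 >= t=241? ✓ → yes.
U: start t=506 >= t=147? ✓; end t=627 >= t=241? ✓ → yes.
Result: B, F, G, H, J, N, P, S, U.

B, F, G, H, J, N, P, S, U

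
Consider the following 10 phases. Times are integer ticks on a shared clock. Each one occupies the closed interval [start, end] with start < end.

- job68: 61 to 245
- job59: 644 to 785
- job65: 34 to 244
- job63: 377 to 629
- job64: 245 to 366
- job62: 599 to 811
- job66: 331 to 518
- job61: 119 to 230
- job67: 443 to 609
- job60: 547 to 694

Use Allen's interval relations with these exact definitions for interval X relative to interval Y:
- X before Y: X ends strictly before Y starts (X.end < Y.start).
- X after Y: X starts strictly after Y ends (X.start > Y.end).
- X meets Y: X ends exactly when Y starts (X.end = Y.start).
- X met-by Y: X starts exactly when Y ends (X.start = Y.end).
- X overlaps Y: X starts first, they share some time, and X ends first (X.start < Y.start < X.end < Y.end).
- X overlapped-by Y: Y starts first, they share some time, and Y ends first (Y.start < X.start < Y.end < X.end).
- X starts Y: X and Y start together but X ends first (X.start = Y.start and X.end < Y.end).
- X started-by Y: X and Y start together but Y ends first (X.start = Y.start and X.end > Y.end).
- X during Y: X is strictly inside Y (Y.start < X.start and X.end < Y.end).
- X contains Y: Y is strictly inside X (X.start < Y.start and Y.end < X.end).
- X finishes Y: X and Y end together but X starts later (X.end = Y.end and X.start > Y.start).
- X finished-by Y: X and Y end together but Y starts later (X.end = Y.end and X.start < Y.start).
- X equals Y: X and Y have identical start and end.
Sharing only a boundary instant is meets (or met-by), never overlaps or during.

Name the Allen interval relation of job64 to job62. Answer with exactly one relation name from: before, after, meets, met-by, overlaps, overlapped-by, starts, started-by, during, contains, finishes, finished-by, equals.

before

job64 = [245, 366]; job62 = [599, 811].
Compare endpoints: job64.start < job62.start, job64.start < job62.end, job64.end < job62.start, job64.end < job62.end.
That pattern is 'before'.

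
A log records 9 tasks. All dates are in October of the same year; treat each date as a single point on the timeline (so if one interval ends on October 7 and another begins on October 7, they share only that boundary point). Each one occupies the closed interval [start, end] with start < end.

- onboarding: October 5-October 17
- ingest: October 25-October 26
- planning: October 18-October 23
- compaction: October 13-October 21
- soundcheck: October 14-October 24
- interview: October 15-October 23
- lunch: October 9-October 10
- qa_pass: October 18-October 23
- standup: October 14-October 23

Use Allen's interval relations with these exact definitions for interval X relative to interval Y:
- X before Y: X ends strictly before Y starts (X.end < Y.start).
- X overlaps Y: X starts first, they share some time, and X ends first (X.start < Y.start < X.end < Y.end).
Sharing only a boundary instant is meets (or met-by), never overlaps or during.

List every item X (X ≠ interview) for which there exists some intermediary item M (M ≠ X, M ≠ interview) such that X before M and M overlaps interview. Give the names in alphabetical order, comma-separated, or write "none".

Target interview = [October 15, October 23].
Intermediaries M with M overlaps interview: compaction, onboarding.
Via compaction — items with X before compaction: lunch.
Via onboarding — items with X before onboarding: none.
Union: lunch.

lunch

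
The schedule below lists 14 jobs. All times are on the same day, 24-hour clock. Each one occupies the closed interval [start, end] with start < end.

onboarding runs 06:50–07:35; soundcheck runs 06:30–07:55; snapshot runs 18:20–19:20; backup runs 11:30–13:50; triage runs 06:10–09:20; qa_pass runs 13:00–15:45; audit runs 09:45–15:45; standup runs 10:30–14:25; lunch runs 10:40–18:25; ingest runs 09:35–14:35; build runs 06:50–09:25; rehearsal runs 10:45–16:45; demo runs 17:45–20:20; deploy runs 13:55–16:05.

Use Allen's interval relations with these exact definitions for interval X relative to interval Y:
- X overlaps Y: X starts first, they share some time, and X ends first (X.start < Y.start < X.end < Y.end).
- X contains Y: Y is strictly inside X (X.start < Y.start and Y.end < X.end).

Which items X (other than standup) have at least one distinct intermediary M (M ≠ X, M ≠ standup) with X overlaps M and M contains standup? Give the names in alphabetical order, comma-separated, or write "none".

ingest

Target standup = [10:30, 14:25].
Intermediaries M with M contains standup: audit, ingest.
Via audit — items with X overlaps audit: ingest.
Via ingest — items with X overlaps ingest: none.
Union: ingest.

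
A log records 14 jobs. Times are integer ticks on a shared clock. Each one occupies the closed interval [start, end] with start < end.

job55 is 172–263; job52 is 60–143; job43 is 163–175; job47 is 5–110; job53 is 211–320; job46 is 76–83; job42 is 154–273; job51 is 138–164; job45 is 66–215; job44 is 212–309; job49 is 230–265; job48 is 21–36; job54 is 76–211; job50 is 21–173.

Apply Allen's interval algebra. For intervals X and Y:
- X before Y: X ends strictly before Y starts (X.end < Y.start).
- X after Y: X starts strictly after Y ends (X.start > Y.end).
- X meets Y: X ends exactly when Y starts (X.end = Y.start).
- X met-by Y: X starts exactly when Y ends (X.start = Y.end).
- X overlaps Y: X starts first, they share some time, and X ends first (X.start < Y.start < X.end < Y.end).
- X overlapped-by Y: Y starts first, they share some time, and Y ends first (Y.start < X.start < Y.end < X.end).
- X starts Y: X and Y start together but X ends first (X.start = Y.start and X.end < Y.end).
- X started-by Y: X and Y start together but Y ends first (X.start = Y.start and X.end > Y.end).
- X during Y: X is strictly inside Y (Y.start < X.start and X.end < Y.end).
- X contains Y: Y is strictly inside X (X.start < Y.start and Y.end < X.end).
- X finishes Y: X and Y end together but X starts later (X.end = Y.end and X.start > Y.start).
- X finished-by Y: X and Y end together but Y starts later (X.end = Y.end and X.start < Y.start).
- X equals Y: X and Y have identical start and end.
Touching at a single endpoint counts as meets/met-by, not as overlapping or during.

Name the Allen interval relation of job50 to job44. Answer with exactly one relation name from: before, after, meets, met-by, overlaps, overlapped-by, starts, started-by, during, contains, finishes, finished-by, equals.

before

job50 = [21, 173]; job44 = [212, 309].
Compare endpoints: job50.start < job44.start, job50.start < job44.end, job50.end < job44.start, job50.end < job44.end.
That pattern is 'before'.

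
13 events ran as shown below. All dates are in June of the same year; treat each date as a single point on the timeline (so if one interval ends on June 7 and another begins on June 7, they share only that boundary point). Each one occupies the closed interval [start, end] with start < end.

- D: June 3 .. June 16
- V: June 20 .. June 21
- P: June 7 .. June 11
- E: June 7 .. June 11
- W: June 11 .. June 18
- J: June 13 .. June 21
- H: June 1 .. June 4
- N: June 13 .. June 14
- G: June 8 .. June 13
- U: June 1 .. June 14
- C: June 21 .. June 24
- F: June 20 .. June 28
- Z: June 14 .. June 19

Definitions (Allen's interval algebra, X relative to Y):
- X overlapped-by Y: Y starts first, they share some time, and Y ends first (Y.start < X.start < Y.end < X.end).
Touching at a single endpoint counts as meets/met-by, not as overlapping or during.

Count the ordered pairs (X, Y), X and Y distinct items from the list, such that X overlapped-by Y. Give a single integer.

13

Checking all 156 ordered pairs for relation 'overlapped-by'; matching pairs in alphabetical order:
(D, H): D overlapped-by H ✓
(D, U): D overlapped-by U ✓
(F, J): F overlapped-by J ✓
(G, E): G overlapped-by E ✓
(G, P): G overlapped-by P ✓
(J, D): J overlapped-by D ✓
(J, U): J overlapped-by U ✓
(J, W): J overlapped-by W ✓
(W, D): W overlapped-by D ✓
(W, G): W overlapped-by G ✓
(W, U): W overlapped-by U ✓
(Z, D): Z overlapped-by D ✓
(Z, W): Z overlapped-by W ✓
Count: 13.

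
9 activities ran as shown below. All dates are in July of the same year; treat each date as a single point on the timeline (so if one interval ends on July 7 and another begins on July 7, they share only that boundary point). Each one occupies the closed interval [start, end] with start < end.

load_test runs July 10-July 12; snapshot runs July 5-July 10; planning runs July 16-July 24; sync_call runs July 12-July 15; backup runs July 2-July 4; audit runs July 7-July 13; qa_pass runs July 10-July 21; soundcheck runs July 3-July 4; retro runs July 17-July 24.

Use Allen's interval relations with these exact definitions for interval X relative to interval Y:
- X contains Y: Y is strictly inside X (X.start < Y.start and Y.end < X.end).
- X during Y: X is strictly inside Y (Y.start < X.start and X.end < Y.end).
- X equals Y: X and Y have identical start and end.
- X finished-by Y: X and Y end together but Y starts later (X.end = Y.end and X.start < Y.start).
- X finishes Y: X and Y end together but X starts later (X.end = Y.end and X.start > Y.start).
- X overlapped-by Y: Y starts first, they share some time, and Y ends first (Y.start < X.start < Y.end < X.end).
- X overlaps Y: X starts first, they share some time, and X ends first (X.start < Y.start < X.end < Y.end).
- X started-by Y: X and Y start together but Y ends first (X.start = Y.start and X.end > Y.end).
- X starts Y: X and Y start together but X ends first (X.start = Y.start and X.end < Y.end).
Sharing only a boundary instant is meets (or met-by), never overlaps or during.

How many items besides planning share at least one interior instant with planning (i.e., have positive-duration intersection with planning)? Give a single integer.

Target planning = [July 16, July 24].
audit [July 7, July 13] → before → no.
backup [July 2, July 4] → before → no.
load_test [July 10, July 12] → before → no.
qa_pass [July 10, July 21] → overlaps → counts.
retro [July 17, July 24] → finishes → counts.
snapshot [July 5, July 10] → before → no.
soundcheck [July 3, July 4] → before → no.
sync_call [July 12, July 15] → before → no.
Total: 2.

2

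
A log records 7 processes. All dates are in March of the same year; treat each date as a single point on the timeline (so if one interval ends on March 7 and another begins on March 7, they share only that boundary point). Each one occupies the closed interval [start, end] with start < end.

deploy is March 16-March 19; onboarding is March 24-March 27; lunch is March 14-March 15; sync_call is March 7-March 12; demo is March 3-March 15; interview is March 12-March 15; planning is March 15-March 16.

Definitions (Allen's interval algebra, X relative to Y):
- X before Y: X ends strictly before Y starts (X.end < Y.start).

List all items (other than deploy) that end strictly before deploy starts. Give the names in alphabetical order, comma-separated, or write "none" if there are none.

demo, interview, lunch, sync_call

Target deploy = [March 16, March 19].
demo [March 3, March 15] → before → yes.
interview [March 12, March 15] → before → yes.
lunch [March 14, March 15] → before → yes.
onboarding [March 24, March 27] → after → no.
planning [March 15, March 16] → meets → no.
sync_call [March 7, March 12] → before → yes.
Result: demo, interview, lunch, sync_call.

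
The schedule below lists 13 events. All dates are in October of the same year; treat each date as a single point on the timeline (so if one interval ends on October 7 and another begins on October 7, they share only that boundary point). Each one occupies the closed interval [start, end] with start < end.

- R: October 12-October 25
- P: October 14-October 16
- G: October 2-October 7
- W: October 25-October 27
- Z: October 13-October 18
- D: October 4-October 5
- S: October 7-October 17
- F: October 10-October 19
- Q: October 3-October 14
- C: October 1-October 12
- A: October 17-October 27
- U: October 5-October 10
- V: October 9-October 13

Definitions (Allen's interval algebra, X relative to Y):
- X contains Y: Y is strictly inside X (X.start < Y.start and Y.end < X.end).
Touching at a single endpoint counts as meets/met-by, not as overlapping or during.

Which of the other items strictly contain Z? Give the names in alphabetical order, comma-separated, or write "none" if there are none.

F, R

Target Z = [October 13, October 18].
A [October 17, October 27] → overlapped-by → no.
C [October 1, October 12] → before → no.
D [October 4, October 5] → before → no.
F [October 10, October 19] → contains → yes.
G [October 2, October 7] → before → no.
P [October 14, October 16] → during → no.
Q [October 3, October 14] → overlaps → no.
R [October 12, October 25] → contains → yes.
S [October 7, October 17] → overlaps → no.
U [October 5, October 10] → before → no.
V [October 9, October 13] → meets → no.
W [October 25, October 27] → after → no.
Result: F, R.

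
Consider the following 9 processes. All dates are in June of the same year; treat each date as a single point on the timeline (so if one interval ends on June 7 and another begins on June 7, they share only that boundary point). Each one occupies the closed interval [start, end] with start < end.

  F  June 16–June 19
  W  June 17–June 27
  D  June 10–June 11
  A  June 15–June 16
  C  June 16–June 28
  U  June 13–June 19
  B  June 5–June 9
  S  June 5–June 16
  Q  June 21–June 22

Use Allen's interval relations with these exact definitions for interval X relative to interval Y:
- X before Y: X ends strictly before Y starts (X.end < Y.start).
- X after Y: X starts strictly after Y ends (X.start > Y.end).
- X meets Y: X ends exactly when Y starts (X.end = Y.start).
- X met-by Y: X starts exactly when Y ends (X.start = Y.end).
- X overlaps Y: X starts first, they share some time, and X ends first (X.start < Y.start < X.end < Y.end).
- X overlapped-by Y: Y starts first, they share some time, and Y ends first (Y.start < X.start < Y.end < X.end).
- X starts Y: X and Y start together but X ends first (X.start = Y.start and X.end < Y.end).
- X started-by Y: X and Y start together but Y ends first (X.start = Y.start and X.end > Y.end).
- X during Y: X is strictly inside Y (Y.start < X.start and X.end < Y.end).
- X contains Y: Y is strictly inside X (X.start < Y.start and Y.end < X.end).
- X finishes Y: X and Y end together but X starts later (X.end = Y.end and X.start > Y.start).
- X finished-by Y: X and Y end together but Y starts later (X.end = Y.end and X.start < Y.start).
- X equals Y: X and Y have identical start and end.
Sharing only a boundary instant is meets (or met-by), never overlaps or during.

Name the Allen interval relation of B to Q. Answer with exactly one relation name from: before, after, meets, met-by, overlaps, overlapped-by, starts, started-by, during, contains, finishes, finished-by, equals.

B = [June 5, June 9]; Q = [June 21, June 22].
Compare endpoints: B.start < Q.start, B.start < Q.end, B.end < Q.start, B.end < Q.end.
That pattern is 'before'.

before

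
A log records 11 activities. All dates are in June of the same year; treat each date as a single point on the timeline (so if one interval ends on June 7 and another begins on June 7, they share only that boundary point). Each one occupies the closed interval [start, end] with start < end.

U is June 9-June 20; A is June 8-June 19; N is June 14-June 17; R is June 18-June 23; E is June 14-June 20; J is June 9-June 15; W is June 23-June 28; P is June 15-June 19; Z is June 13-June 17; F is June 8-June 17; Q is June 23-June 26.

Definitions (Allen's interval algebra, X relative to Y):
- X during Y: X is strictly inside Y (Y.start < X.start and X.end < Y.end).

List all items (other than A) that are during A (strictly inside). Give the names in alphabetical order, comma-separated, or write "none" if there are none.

Target A = [June 8, June 19].
E [June 14, June 20] → overlapped-by → no.
F [June 8, June 17] → starts → no.
J [June 9, June 15] → during → yes.
N [June 14, June 17] → during → yes.
P [June 15, June 19] → finishes → no.
Q [June 23, June 26] → after → no.
R [June 18, June 23] → overlapped-by → no.
U [June 9, June 20] → overlapped-by → no.
W [June 23, June 28] → after → no.
Z [June 13, June 17] → during → yes.
Result: J, N, Z.

J, N, Z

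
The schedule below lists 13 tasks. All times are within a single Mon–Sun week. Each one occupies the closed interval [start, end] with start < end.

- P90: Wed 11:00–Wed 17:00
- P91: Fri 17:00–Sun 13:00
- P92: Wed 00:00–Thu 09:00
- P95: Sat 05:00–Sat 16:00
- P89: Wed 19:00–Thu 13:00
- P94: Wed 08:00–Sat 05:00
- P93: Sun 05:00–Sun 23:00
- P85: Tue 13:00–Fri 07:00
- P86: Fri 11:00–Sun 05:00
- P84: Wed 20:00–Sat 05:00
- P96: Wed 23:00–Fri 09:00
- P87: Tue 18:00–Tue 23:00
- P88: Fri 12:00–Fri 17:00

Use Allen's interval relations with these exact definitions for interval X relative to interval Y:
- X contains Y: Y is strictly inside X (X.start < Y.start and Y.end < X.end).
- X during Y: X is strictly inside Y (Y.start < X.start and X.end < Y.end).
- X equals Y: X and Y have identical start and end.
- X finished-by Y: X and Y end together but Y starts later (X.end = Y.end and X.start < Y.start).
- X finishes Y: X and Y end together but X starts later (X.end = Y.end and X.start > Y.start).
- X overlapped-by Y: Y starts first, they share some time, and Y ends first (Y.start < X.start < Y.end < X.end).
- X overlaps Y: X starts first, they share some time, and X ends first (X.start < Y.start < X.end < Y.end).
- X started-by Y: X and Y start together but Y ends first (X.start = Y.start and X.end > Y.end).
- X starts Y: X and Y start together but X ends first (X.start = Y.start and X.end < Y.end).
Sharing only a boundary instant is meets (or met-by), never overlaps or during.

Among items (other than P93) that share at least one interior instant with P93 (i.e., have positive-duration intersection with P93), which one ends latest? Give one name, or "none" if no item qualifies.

Target P93 = [Sun 05:00, Sun 23:00].
P84 [Wed 20:00, Sat 05:00] → before → excluded.
P85 [Tue 13:00, Fri 07:00] → before → excluded.
P86 [Fri 11:00, Sun 05:00] → meets → excluded.
P87 [Tue 18:00, Tue 23:00] → before → excluded.
P88 [Fri 12:00, Fri 17:00] → before → excluded.
P89 [Wed 19:00, Thu 13:00] → before → excluded.
P90 [Wed 11:00, Wed 17:00] → before → excluded.
P91 [Fri 17:00, Sun 13:00] → overlaps → candidate.
P92 [Wed 00:00, Thu 09:00] → before → excluded.
P94 [Wed 08:00, Sat 05:00] → before → excluded.
P95 [Sat 05:00, Sat 16:00] → before → excluded.
P96 [Wed 23:00, Fri 09:00] → before → excluded.
Among candidates, latest end is Sun 13:00 → P91.

P91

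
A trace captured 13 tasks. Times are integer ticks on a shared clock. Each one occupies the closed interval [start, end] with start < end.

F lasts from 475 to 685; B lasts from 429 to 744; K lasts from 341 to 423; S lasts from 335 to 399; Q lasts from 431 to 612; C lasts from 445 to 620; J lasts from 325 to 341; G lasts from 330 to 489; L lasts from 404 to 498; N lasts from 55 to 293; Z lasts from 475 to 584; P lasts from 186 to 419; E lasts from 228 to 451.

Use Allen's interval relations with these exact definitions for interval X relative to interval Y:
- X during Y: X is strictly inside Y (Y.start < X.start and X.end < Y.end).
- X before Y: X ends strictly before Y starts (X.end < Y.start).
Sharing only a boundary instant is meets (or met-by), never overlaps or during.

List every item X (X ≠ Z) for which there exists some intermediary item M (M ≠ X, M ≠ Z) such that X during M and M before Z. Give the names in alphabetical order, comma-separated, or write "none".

J, K, S

Target Z = [475, 584].
Intermediaries M with M before Z: E, J, K, N, P, S.
Via E — items with X during E: J, K, S.
Via J — items with X during J: none.
Via K — items with X during K: none.
Via N — items with X during N: none.
Via P — items with X during P: J, S.
Via S — items with X during S: none.
Union: J, K, S.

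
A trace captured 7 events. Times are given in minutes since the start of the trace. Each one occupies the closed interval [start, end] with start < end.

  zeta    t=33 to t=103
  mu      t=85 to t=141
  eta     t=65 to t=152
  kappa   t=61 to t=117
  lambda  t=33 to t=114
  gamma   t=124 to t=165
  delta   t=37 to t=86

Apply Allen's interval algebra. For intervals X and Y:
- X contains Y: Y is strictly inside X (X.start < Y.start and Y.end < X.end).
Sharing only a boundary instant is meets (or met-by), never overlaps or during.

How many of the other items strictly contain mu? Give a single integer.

1

Target mu = [t=85, t=141].
delta [t=37, t=86] → overlaps → no.
eta [t=65, t=152] → contains → counts.
gamma [t=124, t=165] → overlapped-by → no.
kappa [t=61, t=117] → overlaps → no.
lambda [t=33, t=114] → overlaps → no.
zeta [t=33, t=103] → overlaps → no.
Total: 1.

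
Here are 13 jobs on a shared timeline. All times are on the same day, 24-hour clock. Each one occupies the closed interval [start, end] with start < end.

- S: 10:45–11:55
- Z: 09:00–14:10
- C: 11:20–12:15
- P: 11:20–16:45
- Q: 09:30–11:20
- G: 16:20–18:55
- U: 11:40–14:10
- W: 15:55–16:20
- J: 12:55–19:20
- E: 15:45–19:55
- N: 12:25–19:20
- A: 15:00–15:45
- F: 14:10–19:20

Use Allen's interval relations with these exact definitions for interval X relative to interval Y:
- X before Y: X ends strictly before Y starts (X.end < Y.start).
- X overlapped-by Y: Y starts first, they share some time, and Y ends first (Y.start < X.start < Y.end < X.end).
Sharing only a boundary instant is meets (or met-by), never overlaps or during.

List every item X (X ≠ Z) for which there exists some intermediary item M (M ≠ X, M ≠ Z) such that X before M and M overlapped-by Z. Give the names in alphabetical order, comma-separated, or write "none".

C, Q, S

Target Z = [09:00, 14:10].
Intermediaries M with M overlapped-by Z: J, N, P.
Via J — items with X before J: C, Q, S.
Via N — items with X before N: C, Q, S.
Via P — items with X before P: none.
Union: C, Q, S.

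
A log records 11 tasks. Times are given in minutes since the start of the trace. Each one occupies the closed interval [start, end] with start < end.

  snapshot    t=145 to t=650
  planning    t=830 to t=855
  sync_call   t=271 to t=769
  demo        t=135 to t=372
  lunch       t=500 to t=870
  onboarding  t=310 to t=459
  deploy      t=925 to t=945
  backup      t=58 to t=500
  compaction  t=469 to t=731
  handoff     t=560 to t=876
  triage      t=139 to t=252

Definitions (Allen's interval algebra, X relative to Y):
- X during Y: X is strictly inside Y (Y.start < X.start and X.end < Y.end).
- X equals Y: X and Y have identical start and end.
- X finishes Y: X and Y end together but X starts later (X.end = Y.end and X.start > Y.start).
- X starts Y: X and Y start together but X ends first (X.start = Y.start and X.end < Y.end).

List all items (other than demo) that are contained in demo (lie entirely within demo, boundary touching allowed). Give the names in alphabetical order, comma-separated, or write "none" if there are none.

triage

Target demo = [t=135, t=372].
backup [t=58, t=500] → contains → no.
compaction [t=469, t=731] → after → no.
deploy [t=925, t=945] → after → no.
handoff [t=560, t=876] → after → no.
lunch [t=500, t=870] → after → no.
onboarding [t=310, t=459] → overlapped-by → no.
planning [t=830, t=855] → after → no.
snapshot [t=145, t=650] → overlapped-by → no.
sync_call [t=271, t=769] → overlapped-by → no.
triage [t=139, t=252] → during → yes.
Result: triage.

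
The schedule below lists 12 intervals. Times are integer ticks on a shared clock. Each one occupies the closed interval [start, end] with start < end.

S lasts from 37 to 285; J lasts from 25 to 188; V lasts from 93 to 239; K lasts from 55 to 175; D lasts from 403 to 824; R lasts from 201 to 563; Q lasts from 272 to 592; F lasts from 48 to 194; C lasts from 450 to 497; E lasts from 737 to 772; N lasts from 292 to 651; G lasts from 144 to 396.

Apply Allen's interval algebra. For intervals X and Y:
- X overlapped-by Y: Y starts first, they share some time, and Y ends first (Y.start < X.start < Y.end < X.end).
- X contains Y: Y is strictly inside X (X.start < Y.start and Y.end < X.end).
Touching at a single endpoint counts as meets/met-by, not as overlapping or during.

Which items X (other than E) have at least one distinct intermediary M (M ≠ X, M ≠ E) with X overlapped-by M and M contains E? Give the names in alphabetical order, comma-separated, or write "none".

none

Target E = [737, 772].
Intermediaries M with M contains E: D.
Via D — items with X overlapped-by D: none.
Union: none.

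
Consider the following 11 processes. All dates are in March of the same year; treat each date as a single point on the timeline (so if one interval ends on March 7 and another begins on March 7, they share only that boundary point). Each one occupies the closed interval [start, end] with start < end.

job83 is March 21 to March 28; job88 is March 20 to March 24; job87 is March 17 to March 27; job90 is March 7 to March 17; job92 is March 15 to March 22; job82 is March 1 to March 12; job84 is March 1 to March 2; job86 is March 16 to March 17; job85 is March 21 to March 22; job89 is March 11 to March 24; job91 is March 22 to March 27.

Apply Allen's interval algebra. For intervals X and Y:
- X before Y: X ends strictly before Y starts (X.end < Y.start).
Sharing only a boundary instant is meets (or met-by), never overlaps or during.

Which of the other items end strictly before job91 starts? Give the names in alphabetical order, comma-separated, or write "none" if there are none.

job82, job84, job86, job90

Target job91 = [March 22, March 27].
job82 [March 1, March 12] → before → yes.
job83 [March 21, March 28] → contains → no.
job84 [March 1, March 2] → before → yes.
job85 [March 21, March 22] → meets → no.
job86 [March 16, March 17] → before → yes.
job87 [March 17, March 27] → finished-by → no.
job88 [March 20, March 24] → overlaps → no.
job89 [March 11, March 24] → overlaps → no.
job90 [March 7, March 17] → before → yes.
job92 [March 15, March 22] → meets → no.
Result: job82, job84, job86, job90.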